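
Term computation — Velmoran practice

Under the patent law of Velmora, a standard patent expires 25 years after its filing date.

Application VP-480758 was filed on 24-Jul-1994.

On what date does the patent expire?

Filing date + 25 years → 24 July 2019.

2019-07-24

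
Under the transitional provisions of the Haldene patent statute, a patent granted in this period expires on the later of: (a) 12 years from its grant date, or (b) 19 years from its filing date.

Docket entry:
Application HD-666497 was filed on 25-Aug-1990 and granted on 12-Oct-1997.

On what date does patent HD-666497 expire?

2009-10-12

(a) grant + 12 years → 12 October 2009.
(b) filing + 19 years → 25 August 2009.
Later of the two: 12 October 2009.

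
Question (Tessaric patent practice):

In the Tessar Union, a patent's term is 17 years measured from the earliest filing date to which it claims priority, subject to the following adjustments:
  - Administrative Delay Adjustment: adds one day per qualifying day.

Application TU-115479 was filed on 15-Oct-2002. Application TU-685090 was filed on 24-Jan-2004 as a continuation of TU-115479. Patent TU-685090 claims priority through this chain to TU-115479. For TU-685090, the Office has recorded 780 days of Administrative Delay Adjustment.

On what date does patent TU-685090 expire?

Earliest priority filing: 15 October 2002.
Base term: 15 October 2002 + 17 years → 15 October 2019.
Administrative Delay Adjustment: +780 days → 3 December 2021.

2021-12-03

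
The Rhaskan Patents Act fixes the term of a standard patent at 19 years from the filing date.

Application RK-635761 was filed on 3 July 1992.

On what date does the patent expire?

Filing date + 19 years → 3 July 2011.

2011-07-03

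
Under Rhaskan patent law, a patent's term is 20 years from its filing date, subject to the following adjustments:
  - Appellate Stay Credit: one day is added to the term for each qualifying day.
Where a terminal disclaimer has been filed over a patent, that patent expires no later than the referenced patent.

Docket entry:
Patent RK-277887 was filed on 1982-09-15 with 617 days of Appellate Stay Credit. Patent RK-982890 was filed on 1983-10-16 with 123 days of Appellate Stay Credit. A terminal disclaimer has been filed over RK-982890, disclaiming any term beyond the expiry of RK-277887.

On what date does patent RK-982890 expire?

February 16, 2004

Natural term of RK-982890:
  Base: filing + 20 years → 16 October 2003.
  Appellate Stay Credit: +123 days → 16 February 2004.
Expiry of referenced patent RK-277887:
  Base: filing + 20 years → 15 September 2002.
  Appellate Stay Credit: +617 days → 24 May 2004.
Terminal disclaimer: RK-982890 expires on the earlier of 16 February 2004 and 24 May 2004.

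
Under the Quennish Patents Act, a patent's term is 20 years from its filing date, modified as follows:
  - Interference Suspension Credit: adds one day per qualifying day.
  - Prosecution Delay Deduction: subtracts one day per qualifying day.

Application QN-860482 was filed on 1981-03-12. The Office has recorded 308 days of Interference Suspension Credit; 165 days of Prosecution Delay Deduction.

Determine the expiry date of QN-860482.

2001-08-02

Base term: filing date + 20 years → 12 March 2001.
Interference Suspension Credit: +308 days → 14 January 2002.
Prosecution Delay Deduction: −165 days → 2 August 2001.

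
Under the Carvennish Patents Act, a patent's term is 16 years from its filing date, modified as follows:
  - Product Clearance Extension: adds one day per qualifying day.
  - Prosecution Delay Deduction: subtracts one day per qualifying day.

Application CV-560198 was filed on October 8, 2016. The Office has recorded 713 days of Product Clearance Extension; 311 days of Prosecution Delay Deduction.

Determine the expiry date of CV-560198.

2033-11-14

Base term: filing date + 16 years → 8 October 2032.
Product Clearance Extension: +713 days → 21 September 2034.
Prosecution Delay Deduction: −311 days → 14 November 2033.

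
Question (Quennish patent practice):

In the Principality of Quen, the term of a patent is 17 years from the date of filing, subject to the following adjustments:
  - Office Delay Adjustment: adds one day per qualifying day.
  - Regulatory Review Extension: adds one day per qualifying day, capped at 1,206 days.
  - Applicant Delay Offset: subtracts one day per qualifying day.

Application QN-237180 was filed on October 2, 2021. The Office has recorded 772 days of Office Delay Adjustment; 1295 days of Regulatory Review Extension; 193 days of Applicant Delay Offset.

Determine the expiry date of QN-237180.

Base term: filing date + 17 years → 2 October 2038.
Office Delay Adjustment: +772 days → 12 November 2040.
Regulatory Review Extension: 1295 days claimed exceeds the 1206-day cap, so +1206 days → 2 March 2044.
Applicant Delay Offset: −193 days → 22 August 2043.

August 22, 2043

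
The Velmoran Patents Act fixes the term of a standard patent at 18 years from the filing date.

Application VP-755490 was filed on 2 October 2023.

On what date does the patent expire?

Filing date + 18 years → 2 October 2041.

2041-10-02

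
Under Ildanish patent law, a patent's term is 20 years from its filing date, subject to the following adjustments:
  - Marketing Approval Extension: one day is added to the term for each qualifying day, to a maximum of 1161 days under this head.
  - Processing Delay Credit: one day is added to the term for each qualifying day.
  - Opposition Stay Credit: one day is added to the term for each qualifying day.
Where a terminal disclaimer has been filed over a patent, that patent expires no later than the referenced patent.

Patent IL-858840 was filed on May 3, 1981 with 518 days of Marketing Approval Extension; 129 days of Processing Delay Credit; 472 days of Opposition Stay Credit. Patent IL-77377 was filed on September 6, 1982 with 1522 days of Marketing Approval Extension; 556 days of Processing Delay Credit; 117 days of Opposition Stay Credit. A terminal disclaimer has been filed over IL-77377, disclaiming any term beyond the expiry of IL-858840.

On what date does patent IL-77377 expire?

Natural term of IL-77377:
  Base: filing + 20 years → 6 September 2002.
  Marketing Approval Extension: 1522 days claimed exceeds the 1161-day cap, so +1161 days → 10 November 2005.
  Processing Delay Credit: +556 days → 20 May 2007.
  Opposition Stay Credit: +117 days → 14 September 2007.
Expiry of referenced patent IL-858840:
  Base: filing + 20 years → 3 May 2001.
  Marketing Approval Extension: 518 days (within the 1161-day cap) → +518 days → 3 October 2002.
  Processing Delay Credit: +129 days → 9 February 2003.
  Opposition Stay Credit: +472 days → 26 May 2004.
Terminal disclaimer: IL-77377 expires on the earlier of 14 September 2007 and 26 May 2004.

May 26, 2004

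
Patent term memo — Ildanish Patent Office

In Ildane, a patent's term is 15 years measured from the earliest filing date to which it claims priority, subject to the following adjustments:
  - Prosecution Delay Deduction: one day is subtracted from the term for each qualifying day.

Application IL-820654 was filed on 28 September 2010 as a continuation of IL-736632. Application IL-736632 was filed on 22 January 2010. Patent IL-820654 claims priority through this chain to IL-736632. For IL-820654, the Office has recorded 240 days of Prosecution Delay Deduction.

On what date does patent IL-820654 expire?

May 27, 2024

Earliest priority filing: 22 January 2010.
Base term: 22 January 2010 + 15 years → 22 January 2025.
Prosecution Delay Deduction: −240 days → 27 May 2024.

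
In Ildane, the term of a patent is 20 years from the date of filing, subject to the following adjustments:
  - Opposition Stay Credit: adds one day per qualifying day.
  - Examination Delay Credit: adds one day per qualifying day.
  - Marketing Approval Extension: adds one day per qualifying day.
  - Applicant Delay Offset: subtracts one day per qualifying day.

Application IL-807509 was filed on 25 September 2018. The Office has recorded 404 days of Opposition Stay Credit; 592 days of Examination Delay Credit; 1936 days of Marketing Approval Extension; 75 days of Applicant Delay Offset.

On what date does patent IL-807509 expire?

2046-07-22

Base term: filing date + 20 years → 25 September 2038.
Opposition Stay Credit: +404 days → 3 November 2039.
Examination Delay Credit: +592 days → 17 June 2041.
Marketing Approval Extension: +1936 days → 5 October 2046.
Applicant Delay Offset: −75 days → 22 July 2046.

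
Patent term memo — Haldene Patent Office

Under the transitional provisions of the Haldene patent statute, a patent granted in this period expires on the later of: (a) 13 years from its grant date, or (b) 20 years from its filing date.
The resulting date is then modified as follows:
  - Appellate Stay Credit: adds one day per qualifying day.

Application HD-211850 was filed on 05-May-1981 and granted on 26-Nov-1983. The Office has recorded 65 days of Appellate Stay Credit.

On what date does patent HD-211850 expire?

(a) grant + 13 years → 26 November 1996.
(b) filing + 20 years → 5 May 2001.
Later of the two: 5 May 2001.
Appellate Stay Credit: +65 days → 9 July 2001.

July 9, 2001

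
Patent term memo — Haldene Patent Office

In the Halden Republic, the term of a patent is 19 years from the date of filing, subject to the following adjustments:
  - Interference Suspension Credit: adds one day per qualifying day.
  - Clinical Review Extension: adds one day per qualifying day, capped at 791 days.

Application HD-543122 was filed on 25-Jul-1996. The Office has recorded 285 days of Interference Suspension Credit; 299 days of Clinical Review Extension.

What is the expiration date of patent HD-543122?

Base term: filing date + 19 years → 25 July 2015.
Interference Suspension Credit: +285 days → 5 May 2016.
Clinical Review Extension: 299 days (within the 791-day cap) → +299 days → 28 February 2017.

February 28, 2017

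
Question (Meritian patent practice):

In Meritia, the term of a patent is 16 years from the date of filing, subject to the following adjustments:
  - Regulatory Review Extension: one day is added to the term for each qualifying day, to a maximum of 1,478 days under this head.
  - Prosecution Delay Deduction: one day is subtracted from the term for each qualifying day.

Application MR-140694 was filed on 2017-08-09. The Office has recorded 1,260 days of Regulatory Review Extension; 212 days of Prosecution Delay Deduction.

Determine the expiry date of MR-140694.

Base term: filing date + 16 years → 9 August 2033.
Regulatory Review Extension: 1260 days (within the 1478-day cap) → +1260 days → 20 January 2037.
Prosecution Delay Deduction: −212 days → 22 June 2036.

2036-06-22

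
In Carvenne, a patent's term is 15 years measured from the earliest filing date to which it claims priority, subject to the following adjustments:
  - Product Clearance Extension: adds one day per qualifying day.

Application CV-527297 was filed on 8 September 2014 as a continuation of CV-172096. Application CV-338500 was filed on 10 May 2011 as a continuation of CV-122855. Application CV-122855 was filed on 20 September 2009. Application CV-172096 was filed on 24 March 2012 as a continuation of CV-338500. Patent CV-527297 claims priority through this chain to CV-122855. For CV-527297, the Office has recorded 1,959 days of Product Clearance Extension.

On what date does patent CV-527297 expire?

Earliest priority filing: 20 September 2009.
Base term: 20 September 2009 + 15 years → 20 September 2024.
Product Clearance Extension: +1959 days → 31 January 2030.

January 31, 2030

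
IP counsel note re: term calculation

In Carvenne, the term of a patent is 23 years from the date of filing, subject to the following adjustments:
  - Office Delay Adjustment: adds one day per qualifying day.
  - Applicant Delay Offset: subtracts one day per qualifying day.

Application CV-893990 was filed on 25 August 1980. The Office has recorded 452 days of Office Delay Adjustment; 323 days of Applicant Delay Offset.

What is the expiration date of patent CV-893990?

Base term: filing date + 23 years → 25 August 2003.
Office Delay Adjustment: +452 days → 19 November 2004.
Applicant Delay Offset: −323 days → 1 January 2004.

January 1, 2004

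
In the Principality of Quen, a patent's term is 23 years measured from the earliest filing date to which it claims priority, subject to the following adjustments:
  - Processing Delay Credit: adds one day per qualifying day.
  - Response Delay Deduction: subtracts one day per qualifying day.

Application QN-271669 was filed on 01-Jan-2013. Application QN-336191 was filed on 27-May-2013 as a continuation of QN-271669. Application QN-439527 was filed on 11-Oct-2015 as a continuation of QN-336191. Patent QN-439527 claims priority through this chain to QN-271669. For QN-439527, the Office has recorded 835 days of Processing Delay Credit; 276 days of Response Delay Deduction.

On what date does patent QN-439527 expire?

July 13, 2037

Earliest priority filing: 1 January 2013.
Base term: 1 January 2013 + 23 years → 1 January 2036.
Processing Delay Credit: +835 days → 15 April 2038.
Response Delay Deduction: −276 days → 13 July 2037.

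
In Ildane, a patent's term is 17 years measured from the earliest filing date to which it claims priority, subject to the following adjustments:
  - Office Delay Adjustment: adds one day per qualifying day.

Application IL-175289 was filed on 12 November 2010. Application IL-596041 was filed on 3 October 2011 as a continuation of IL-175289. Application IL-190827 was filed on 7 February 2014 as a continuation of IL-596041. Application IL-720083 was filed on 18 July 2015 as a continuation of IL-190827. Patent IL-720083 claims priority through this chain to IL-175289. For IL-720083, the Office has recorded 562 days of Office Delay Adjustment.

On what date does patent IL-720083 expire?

2029-05-27

Earliest priority filing: 12 November 2010.
Base term: 12 November 2010 + 17 years → 12 November 2027.
Office Delay Adjustment: +562 days → 27 May 2029.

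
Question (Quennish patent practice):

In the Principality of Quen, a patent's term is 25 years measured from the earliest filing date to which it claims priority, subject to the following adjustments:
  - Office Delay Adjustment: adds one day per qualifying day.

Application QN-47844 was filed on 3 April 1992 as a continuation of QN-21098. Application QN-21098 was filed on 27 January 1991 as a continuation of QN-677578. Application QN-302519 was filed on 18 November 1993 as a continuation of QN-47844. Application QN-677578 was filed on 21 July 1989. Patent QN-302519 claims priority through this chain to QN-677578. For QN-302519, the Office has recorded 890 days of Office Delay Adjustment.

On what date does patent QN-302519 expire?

2016-12-27

Earliest priority filing: 21 July 1989.
Base term: 21 July 1989 + 25 years → 21 July 2014.
Office Delay Adjustment: +890 days → 27 December 2016.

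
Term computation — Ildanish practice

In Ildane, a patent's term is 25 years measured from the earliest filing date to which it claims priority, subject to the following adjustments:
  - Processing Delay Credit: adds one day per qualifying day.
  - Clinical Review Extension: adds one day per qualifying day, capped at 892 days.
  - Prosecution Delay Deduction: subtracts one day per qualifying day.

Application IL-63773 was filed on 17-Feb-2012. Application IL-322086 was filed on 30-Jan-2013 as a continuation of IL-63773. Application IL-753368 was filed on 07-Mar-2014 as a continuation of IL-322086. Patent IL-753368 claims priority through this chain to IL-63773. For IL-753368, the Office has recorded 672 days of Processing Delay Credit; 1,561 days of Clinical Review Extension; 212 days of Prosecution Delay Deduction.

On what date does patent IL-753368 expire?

Earliest priority filing: 17 February 2012.
Base term: 17 February 2012 + 25 years → 17 February 2037.
Processing Delay Credit: +672 days → 21 December 2038.
Clinical Review Extension: 1561 days claimed exceeds the 892-day cap, so +892 days → 31 May 2041.
Prosecution Delay Deduction: −212 days → 31 October 2040.

October 31, 2040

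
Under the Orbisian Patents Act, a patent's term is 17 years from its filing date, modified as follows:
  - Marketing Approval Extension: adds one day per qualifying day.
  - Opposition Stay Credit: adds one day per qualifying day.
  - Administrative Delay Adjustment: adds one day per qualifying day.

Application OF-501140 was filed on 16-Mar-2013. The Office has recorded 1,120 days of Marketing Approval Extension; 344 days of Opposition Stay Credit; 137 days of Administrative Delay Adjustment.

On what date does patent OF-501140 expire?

Base term: filing date + 17 years → 16 March 2030.
Marketing Approval Extension: +1120 days → 9 April 2033.
Opposition Stay Credit: +344 days → 19 March 2034.
Administrative Delay Adjustment: +137 days → 3 August 2034.

2034-08-03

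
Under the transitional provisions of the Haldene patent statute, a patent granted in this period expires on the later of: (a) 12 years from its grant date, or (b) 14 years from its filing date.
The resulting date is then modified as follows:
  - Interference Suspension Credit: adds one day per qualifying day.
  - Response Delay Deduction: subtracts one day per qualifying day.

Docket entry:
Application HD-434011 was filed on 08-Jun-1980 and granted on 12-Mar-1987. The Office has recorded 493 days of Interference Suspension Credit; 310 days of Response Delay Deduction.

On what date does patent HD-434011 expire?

1999-09-11

(a) grant + 12 years → 12 March 1999.
(b) filing + 14 years → 8 June 1994.
Later of the two: 12 March 1999.
Interference Suspension Credit: +493 days → 17 July 2000.
Response Delay Deduction: −310 days → 11 September 1999.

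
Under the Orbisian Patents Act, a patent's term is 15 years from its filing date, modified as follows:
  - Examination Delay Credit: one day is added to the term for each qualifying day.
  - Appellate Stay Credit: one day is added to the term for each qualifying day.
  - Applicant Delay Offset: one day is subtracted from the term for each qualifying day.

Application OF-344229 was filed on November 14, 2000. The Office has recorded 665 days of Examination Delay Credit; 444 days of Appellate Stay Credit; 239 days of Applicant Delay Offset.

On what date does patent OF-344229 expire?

Base term: filing date + 15 years → 14 November 2015.
Examination Delay Credit: +665 days → 9 September 2017.
Appellate Stay Credit: +444 days → 27 November 2018.
Applicant Delay Offset: −239 days → 2 April 2018.

2018-04-02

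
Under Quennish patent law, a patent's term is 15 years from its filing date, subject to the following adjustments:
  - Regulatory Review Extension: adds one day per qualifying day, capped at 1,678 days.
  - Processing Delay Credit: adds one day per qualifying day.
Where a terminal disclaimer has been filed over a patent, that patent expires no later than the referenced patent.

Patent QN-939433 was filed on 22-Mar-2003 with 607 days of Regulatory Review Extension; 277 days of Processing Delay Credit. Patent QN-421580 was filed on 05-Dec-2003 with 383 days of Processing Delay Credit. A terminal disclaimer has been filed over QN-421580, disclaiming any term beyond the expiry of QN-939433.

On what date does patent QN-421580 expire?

Natural term of QN-421580:
  Base: filing + 15 years → 5 December 2018.
  Processing Delay Credit: +383 days → 23 December 2019.
Expiry of referenced patent QN-939433:
  Base: filing + 15 years → 22 March 2018.
  Regulatory Review Extension: 607 days (within the 1678-day cap) → +607 days → 19 November 2019.
  Processing Delay Credit: +277 days → 22 August 2020.
Terminal disclaimer: QN-421580 expires on the earlier of 23 December 2019 and 22 August 2020.

December 23, 2019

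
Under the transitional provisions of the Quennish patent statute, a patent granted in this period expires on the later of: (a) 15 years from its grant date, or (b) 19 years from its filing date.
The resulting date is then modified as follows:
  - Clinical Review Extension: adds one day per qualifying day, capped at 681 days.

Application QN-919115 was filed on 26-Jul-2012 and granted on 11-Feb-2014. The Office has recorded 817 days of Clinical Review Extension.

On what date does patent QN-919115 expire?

2033-06-06

(a) grant + 15 years → 11 February 2029.
(b) filing + 19 years → 26 July 2031.
Later of the two: 26 July 2031.
Clinical Review Extension: 817 days claimed exceeds the 681-day cap, so +681 days → 6 June 2033.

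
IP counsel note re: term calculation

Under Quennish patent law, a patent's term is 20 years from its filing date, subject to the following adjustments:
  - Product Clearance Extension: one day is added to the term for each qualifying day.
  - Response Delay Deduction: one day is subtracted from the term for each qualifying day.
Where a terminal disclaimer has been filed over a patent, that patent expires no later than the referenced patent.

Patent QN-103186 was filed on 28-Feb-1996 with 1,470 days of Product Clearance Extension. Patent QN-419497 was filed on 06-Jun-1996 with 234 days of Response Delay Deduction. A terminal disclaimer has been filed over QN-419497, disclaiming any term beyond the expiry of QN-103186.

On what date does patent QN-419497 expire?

October 16, 2015

Natural term of QN-419497:
  Base: filing + 20 years → 6 June 2016.
  Response Delay Deduction: −234 days → 16 October 2015.
Expiry of referenced patent QN-103186:
  Base: filing + 20 years → 28 February 2016.
  Product Clearance Extension: +1470 days → 8 March 2020.
Terminal disclaimer: QN-419497 expires on the earlier of 16 October 2015 and 8 March 2020.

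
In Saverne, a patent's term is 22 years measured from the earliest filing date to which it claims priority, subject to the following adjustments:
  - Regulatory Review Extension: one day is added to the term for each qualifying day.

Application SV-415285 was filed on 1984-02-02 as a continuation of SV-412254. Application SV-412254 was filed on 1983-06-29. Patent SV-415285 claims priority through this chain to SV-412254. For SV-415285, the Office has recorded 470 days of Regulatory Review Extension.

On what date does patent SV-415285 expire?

October 12, 2006

Earliest priority filing: 29 June 1983.
Base term: 29 June 1983 + 22 years → 29 June 2005.
Regulatory Review Extension: +470 days → 12 October 2006.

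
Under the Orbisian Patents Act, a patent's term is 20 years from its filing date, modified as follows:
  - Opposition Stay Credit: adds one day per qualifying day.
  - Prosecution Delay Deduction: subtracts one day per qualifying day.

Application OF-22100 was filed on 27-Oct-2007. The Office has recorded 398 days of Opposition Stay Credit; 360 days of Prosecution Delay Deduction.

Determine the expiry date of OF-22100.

2027-12-04

Base term: filing date + 20 years → 27 October 2027.
Opposition Stay Credit: +398 days → 28 November 2028.
Prosecution Delay Deduction: −360 days → 4 December 2027.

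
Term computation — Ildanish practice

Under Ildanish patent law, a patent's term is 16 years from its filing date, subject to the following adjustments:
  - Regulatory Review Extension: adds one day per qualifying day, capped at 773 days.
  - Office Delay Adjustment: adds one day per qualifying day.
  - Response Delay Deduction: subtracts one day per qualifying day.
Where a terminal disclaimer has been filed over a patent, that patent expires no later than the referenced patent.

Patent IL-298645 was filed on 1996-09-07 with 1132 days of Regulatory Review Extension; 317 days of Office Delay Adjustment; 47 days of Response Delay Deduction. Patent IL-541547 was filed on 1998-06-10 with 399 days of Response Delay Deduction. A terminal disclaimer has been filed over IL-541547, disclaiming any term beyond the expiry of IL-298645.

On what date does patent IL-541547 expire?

2013-05-07

Natural term of IL-541547:
  Base: filing + 16 years → 10 June 2014.
  Response Delay Deduction: −399 days → 7 May 2013.
Expiry of referenced patent IL-298645:
  Base: filing + 16 years → 7 September 2012.
  Regulatory Review Extension: 1132 days claimed exceeds the 773-day cap, so +773 days → 20 October 2014.
  Office Delay Adjustment: +317 days → 2 September 2015.
  Response Delay Deduction: −47 days → 17 July 2015.
Terminal disclaimer: IL-541547 expires on the earlier of 7 May 2013 and 17 July 2015.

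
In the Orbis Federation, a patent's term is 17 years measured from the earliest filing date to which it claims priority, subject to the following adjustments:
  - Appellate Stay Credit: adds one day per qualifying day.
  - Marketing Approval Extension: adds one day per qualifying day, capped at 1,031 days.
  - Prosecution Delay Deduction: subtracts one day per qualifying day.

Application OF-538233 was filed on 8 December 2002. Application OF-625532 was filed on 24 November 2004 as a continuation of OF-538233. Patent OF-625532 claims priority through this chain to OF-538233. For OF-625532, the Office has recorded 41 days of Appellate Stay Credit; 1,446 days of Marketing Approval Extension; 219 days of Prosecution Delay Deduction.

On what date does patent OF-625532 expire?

Earliest priority filing: 8 December 2002.
Base term: 8 December 2002 + 17 years → 8 December 2019.
Appellate Stay Credit: +41 days → 18 January 2020.
Marketing Approval Extension: 1446 days claimed exceeds the 1031-day cap, so +1031 days → 14 November 2022.
Prosecution Delay Deduction: −219 days → 9 April 2022.

2022-04-09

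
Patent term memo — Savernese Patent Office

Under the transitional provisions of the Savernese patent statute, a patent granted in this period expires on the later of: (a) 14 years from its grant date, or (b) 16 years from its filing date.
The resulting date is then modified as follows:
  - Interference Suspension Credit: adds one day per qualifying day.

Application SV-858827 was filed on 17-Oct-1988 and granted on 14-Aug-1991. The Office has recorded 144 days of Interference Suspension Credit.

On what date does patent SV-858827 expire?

(a) grant + 14 years → 14 August 2005.
(b) filing + 16 years → 17 October 2004.
Later of the two: 14 August 2005.
Interference Suspension Credit: +144 days → 5 January 2006.

2006-01-05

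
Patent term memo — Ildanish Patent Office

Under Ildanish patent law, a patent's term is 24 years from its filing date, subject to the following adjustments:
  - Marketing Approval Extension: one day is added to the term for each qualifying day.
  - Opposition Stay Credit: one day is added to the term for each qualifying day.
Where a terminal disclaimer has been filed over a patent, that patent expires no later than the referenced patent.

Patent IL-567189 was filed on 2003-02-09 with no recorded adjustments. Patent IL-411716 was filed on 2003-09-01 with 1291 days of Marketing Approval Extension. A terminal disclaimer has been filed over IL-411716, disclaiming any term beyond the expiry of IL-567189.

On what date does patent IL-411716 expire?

Natural term of IL-411716:
  Base: filing + 24 years → 1 September 2027.
  Marketing Approval Extension: +1291 days → 15 March 2031.
Expiry of referenced patent IL-567189:
  Base: filing + 24 years → 9 February 2027.
Terminal disclaimer: IL-411716 expires on the earlier of 15 March 2031 and 9 February 2027.

2027-02-09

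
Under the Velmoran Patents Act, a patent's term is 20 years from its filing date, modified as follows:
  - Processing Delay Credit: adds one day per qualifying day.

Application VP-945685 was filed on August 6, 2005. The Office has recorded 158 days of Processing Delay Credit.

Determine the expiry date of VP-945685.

2026-01-11

Base term: filing date + 20 years → 6 August 2025.
Processing Delay Credit: +158 days → 11 January 2026.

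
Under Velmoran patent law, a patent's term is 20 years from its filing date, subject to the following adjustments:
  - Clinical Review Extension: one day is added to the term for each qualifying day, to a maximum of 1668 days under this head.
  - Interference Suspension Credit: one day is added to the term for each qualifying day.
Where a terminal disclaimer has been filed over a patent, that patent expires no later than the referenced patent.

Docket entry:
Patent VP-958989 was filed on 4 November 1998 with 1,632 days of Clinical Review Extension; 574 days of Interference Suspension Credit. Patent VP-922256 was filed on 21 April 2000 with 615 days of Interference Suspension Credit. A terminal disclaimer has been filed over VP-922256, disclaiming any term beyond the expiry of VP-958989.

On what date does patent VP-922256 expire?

2021-12-27

Natural term of VP-922256:
  Base: filing + 20 years → 21 April 2020.
  Interference Suspension Credit: +615 days → 27 December 2021.
Expiry of referenced patent VP-958989:
  Base: filing + 20 years → 4 November 2018.
  Clinical Review Extension: 1632 days (within the 1668-day cap) → +1632 days → 24 April 2023.
  Interference Suspension Credit: +574 days → 18 November 2024.
Terminal disclaimer: VP-922256 expires on the earlier of 27 December 2021 and 18 November 2024.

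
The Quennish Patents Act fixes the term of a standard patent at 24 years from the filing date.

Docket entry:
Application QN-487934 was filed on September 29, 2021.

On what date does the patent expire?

2045-09-29

Filing date + 24 years → 29 September 2045.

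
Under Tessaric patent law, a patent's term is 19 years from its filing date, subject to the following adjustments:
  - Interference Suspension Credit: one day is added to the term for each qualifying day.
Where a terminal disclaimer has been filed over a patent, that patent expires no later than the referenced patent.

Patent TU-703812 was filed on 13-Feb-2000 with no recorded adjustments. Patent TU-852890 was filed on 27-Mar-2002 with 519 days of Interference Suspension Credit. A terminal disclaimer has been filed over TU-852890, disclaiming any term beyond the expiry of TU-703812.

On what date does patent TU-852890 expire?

February 13, 2019

Natural term of TU-852890:
  Base: filing + 19 years → 27 March 2021.
  Interference Suspension Credit: +519 days → 28 August 2022.
Expiry of referenced patent TU-703812:
  Base: filing + 19 years → 13 February 2019.
Terminal disclaimer: TU-852890 expires on the earlier of 28 August 2022 and 13 February 2019.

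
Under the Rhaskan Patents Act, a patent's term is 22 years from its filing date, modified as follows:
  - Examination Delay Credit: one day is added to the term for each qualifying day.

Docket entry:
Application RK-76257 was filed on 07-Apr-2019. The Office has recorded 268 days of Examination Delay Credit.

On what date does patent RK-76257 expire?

2041-12-31

Base term: filing date + 22 years → 7 April 2041.
Examination Delay Credit: +268 days → 31 December 2041.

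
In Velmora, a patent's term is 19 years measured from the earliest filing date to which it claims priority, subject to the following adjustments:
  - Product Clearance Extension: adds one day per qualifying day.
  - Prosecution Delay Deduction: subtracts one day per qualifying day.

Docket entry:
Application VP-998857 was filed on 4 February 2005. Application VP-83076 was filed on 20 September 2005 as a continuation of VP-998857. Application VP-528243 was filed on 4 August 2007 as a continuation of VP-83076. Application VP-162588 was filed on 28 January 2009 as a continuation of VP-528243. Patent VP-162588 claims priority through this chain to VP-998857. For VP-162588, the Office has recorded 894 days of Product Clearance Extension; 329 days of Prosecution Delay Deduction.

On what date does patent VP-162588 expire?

Earliest priority filing: 4 February 2005.
Base term: 4 February 2005 + 19 years → 4 February 2024.
Product Clearance Extension: +894 days → 17 July 2026.
Prosecution Delay Deduction: −329 days → 22 August 2025.

2025-08-22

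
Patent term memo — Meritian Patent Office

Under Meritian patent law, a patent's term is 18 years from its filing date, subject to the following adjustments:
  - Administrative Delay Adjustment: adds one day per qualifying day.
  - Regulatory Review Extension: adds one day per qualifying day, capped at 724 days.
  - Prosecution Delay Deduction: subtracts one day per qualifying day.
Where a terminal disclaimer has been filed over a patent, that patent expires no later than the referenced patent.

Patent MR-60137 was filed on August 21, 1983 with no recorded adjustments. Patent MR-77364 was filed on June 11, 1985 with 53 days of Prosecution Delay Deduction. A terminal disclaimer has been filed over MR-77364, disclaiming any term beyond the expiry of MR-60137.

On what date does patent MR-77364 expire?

2001-08-21

Natural term of MR-77364:
  Base: filing + 18 years → 11 June 2003.
  Prosecution Delay Deduction: −53 days → 19 April 2003.
Expiry of referenced patent MR-60137:
  Base: filing + 18 years → 21 August 2001.
Terminal disclaimer: MR-77364 expires on the earlier of 19 April 2003 and 21 August 2001.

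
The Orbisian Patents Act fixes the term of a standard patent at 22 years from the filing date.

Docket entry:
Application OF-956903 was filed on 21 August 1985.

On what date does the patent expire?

Filing date + 22 years → 21 August 2007.

2007-08-21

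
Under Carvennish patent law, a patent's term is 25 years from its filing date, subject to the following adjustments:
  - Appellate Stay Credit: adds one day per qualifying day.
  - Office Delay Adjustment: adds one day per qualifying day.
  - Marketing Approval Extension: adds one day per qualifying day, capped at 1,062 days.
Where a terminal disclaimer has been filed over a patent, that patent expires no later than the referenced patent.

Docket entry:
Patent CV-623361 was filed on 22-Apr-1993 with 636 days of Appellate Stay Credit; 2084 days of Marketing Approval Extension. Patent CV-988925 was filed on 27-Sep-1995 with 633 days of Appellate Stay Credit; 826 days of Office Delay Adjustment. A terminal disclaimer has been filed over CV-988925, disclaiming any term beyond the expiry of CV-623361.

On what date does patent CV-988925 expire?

Natural term of CV-988925:
  Base: filing + 25 years → 27 September 2020.
  Appellate Stay Credit: +633 days → 22 June 2022.
  Office Delay Adjustment: +826 days → 25 September 2024.
Expiry of referenced patent CV-623361:
  Base: filing + 25 years → 22 April 2018.
  Appellate Stay Credit: +636 days → 18 January 2020.
  Marketing Approval Extension: 2084 days claimed exceeds the 1062-day cap, so +1062 days → 15 December 2022.
Terminal disclaimer: CV-988925 expires on the earlier of 25 September 2024 and 15 December 2022.

2022-12-15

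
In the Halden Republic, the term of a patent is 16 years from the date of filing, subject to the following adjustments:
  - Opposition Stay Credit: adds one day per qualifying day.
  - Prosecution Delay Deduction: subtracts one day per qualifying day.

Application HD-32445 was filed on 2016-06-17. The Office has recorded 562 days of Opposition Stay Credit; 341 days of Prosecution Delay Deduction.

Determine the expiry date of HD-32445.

2033-01-24

Base term: filing date + 16 years → 17 June 2032.
Opposition Stay Credit: +562 days → 31 December 2033.
Prosecution Delay Deduction: −341 days → 24 January 2033.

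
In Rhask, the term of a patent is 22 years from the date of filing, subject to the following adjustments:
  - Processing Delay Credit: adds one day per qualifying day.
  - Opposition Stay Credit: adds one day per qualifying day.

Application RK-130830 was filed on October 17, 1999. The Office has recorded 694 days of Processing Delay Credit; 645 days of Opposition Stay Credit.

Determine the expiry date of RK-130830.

June 17, 2025

Base term: filing date + 22 years → 17 October 2021.
Processing Delay Credit: +694 days → 11 September 2023.
Opposition Stay Credit: +645 days → 17 June 2025.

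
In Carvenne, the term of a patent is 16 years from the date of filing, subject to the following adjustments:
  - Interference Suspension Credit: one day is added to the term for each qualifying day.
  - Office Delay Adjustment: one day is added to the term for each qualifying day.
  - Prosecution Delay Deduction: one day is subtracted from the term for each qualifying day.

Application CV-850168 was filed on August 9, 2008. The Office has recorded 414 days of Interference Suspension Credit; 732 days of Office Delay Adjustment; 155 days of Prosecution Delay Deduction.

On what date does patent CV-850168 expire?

April 27, 2027

Base term: filing date + 16 years → 9 August 2024.
Interference Suspension Credit: +414 days → 27 September 2025.
Office Delay Adjustment: +732 days → 29 September 2027.
Prosecution Delay Deduction: −155 days → 27 April 2027.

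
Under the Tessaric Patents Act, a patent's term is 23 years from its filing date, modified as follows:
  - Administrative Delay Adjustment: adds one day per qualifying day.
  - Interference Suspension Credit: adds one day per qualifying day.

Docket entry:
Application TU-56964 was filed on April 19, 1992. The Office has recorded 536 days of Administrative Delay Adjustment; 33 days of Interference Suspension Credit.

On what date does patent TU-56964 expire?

2016-11-08

Base term: filing date + 23 years → 19 April 2015.
Administrative Delay Adjustment: +536 days → 6 October 2016.
Interference Suspension Credit: +33 days → 8 November 2016.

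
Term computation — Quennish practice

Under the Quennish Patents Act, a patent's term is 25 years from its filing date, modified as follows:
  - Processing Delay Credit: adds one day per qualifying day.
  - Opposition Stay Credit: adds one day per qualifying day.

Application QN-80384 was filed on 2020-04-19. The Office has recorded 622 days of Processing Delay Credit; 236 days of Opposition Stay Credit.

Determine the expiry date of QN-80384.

August 25, 2047

Base term: filing date + 25 years → 19 April 2045.
Processing Delay Credit: +622 days → 1 January 2047.
Opposition Stay Credit: +236 days → 25 August 2047.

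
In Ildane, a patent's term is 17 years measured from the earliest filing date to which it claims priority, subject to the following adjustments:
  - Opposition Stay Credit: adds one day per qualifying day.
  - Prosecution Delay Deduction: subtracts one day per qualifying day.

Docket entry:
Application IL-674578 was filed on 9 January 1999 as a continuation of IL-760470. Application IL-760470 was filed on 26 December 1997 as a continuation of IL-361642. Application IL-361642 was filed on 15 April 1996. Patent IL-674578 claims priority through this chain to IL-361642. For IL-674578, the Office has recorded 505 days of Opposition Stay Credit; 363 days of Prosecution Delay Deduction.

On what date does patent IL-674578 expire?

September 4, 2013

Earliest priority filing: 15 April 1996.
Base term: 15 April 1996 + 17 years → 15 April 2013.
Opposition Stay Credit: +505 days → 2 September 2014.
Prosecution Delay Deduction: −363 days → 4 September 2013.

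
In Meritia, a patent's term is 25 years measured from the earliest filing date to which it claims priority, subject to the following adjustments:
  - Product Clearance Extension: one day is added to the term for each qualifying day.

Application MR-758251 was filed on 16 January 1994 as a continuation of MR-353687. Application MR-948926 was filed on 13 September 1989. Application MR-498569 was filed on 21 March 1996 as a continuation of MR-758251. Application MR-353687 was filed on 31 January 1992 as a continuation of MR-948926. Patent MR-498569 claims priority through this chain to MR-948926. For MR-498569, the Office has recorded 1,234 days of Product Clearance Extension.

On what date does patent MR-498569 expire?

January 29, 2018

Earliest priority filing: 13 September 1989.
Base term: 13 September 1989 + 25 years → 13 September 2014.
Product Clearance Extension: +1234 days → 29 January 2018.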